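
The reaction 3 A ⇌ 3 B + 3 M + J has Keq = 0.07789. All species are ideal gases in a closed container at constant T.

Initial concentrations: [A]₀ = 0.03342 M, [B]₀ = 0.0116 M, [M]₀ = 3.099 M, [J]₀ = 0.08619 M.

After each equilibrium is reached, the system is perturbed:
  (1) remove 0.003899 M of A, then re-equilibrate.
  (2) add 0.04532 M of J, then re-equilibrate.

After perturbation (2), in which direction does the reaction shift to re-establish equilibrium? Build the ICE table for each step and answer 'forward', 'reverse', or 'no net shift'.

Direction: reverse

Q₀ = 0.1073 vs Keq = 0.07789 ⇒ Q>K, reverse
Step 1:
                   A          B          M          J
  init       0.03342     0.0116      3.099    0.08619
  Δ       8.8304e-04 -8.8304e-04 -8.8304e-04 -2.9435e-04
  eq          0.0343    0.01072      3.098     0.0859
  solve Keq expr → x = -2.9435e-04; check Q = 0.07789
Then remove 0.003899 M of A.
Step 2:
                   A          B          M          J
  init        0.0304    0.01072      3.098     0.0859
  Δ       9.1708e-04 -9.1708e-04 -9.1708e-04 -3.0569e-04
  eq         0.03132     0.0098      3.097    0.08559
  solve Keq expr → x = -3.0569e-04; check Q = 0.07789
Then add 0.04532 M of J.
Step 3:
                   A          B          M          J
  init       0.03132     0.0098      3.097     0.1309
  Δ          0.00101   -0.00101   -0.00101 -3.3657e-04
  eq         0.03233    0.00879      3.096     0.1306
  solve Keq expr → x = -3.3657e-04; check Q = 0.07789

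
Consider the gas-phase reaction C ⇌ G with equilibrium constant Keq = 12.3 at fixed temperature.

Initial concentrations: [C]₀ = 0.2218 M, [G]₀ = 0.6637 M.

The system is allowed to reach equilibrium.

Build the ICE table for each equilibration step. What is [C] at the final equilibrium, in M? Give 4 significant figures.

Q₀ = 2.992 vs Keq = 12.3 ⇒ Q<K, forward
Step 1:
                    C           G
  init         0.2218      0.6637
  Δ           -0.1552      0.1552
  eq          0.06658      0.8189
  solve Keq expr → x = 0.1552; check Q = 12.3

[C]_eq = 0.06658 M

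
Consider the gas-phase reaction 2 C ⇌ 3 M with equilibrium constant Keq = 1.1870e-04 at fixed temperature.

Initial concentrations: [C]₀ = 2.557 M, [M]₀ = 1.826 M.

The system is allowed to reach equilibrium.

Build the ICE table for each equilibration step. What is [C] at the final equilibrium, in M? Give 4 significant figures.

[C]_eq = 3.696 M

Q₀ = 0.9312 vs Keq = 1.1870e-04 ⇒ Q>K, reverse
Step 1:
                   C          M
  init         2.557      1.826
  Δ            1.139     -1.709
  eq           3.696     0.1175
  solve Keq expr → x = -0.5695; check Q = 1.1870e-04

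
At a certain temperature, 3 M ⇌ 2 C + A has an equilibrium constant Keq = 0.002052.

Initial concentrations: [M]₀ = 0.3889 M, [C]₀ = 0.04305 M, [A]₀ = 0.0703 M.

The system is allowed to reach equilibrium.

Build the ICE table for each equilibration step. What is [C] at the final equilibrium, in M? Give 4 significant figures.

Q₀ = 0.002215 vs Keq = 0.002052 ⇒ Q>K, reverse
Step 1:
                    M           C           A
  I            0.3889     0.04305      0.0703
  C          0.001744   -0.001162 -5.8122e-04
  E            0.3906     0.04189     0.06972
  solve Keq expr → x = -5.8122e-04; check Q = 0.002052

[C]_eq = 0.04189 M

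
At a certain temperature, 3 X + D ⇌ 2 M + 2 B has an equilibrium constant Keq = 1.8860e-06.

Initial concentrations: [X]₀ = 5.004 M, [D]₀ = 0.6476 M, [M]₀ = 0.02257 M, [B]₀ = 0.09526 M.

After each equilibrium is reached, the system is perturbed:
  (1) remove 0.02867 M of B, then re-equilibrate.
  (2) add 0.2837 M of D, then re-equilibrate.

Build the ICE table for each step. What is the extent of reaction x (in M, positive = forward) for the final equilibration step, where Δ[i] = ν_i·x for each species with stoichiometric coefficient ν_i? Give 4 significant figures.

Q₀ = 5.6967e-08 vs Keq = 1.8860e-06 ⇒ Q<K, forward
Step 1:
                   X          D          M          B
  I            5.004     0.6476    0.02257    0.09526
  C         -0.08345   -0.02782    0.05564    0.05564
  E            4.921     0.6198    0.07821     0.1509
  solve Keq expr → x = 0.02782; check Q = 1.8860e-06
Then remove 0.02867 M of B.
Step 2:
                   X          D          M          B
  I            4.921     0.6198    0.07821     0.1222
  C         -0.01524  -0.005079    0.01016    0.01016
  E            4.905     0.6147    0.08836     0.1324
  solve Keq expr → x = 0.005079; check Q = 1.8860e-06
Then add 0.2837 M of D.
Step 3:
                   X          D          M          B
  I            4.905     0.8984    0.08836     0.1324
  C         -0.01519  -0.005065    0.01013    0.01013
  E             4.89     0.8933    0.09849     0.1425
  solve Keq expr → x = 0.005065; check Q = 1.8860e-06

x = 0.005065 M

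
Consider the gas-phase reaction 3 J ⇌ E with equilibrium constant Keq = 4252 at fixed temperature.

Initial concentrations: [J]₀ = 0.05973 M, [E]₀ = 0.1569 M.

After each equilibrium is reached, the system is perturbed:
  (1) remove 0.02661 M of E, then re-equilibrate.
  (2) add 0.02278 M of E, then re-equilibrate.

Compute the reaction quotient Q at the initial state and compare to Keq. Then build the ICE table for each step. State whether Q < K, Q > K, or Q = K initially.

Q₀ = 736.3; Q < K (proceeds forward)

Q₀ = 736.3 vs Keq = 4252 ⇒ Q<K, forward
Step 1:
                   J          E
  init       0.05973     0.1569
  Δ         -0.02584   0.008613
  eq         0.03389     0.1655
  solve Keq expr → x = 0.008613; check Q = 4252
Then remove 0.02661 M of E.
Step 2:
                   J          E
  init       0.03389     0.1389
  Δ        -0.001875 6.2514e-04
  eq         0.03202     0.1395
  solve Keq expr → x = 6.2514e-04; check Q = 4252
Then add 0.02278 M of E.
Step 3:
                   J          E
  init       0.03202     0.1623
  Δ         0.001618 -5.3931e-04
  eq         0.03363     0.1618
  solve Keq expr → x = -5.3931e-04; check Q = 4252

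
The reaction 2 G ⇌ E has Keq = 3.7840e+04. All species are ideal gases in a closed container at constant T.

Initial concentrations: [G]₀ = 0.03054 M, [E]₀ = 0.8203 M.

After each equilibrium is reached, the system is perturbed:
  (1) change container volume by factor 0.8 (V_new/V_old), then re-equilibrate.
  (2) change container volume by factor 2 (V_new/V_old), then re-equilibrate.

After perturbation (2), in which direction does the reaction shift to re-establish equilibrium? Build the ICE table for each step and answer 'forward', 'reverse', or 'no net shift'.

Direction: reverse

Q₀ = 879.5 vs Keq = 3.7840e+04 ⇒ Q<K, forward
Step 1:
                   G          E
  I          0.03054     0.8203
  C         -0.02585    0.01292
  E         0.004693     0.8332
  solve Keq expr → x = 0.01292; check Q = 3.7840e+04
Then change container volume by factor 0.8 (V_new/V_old).
Step 2:
                   G          E
  I         0.005866      1.042
  C       -6.1847e-04 3.0924e-04
  E         0.005247      1.042
  solve Keq expr → x = 3.0924e-04; check Q = 3.7840e+04
Then change container volume by factor 2 (V_new/V_old).
Step 3:
                   G          E
  I         0.002624     0.5209
  C         0.001085 -5.4240e-04
  E         0.003708     0.5204
  solve Keq expr → x = -5.4240e-04; check Q = 3.7840e+04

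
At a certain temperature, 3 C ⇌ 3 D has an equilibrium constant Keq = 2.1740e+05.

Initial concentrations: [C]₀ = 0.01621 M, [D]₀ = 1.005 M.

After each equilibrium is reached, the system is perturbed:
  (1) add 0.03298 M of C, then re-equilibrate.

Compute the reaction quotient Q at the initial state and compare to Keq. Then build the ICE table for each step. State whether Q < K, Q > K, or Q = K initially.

Q₀ = 2.3831e+05; Q > K (proceeds reverse)

Q₀ = 2.3831e+05 vs Keq = 2.1740e+05 ⇒ Q>K, reverse
Step 1:
                    C           D
  init        0.01621       1.005
  Δ        4.9572e-04 -4.9572e-04
  eq          0.01671       1.005
  solve Keq expr → x = -1.6524e-04; check Q = 2.1740e+05
Then add 0.03298 M of C.
Step 2:
                    C           D
  init        0.04969       1.005
  Δ          -0.03244     0.03244
  eq          0.01725       1.037
  solve Keq expr → x = 0.01081; check Q = 2.1740e+05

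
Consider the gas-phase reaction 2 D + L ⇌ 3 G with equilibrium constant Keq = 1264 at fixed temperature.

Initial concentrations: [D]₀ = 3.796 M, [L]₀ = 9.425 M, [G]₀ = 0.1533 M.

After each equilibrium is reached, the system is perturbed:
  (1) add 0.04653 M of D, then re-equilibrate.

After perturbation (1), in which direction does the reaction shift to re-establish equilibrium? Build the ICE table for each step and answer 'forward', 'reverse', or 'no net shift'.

Q₀ = 2.6527e-05 vs Keq = 1264 ⇒ Q<K, forward
Step 1:
                  D         L         G
  I           3.796     9.425    0.1533
  C          -3.659     -1.83     5.489
  E          0.1368     7.595     5.642
  solve Keq expr → x = 1.83; check Q = 1264
Then add 0.04653 M of D.
Step 2:
                  D         L         G
  I          0.1833     7.595     5.642
  C        -0.04393  -0.02196   0.06589
  E          0.1394     7.573     5.708
  solve Keq expr → x = 0.02196; check Q = 1264

Direction: forward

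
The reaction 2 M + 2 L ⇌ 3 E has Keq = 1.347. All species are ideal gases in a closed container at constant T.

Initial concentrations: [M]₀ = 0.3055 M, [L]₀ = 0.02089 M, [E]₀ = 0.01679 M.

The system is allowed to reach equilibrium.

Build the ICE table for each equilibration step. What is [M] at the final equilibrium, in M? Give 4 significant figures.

[M]_eq = 0.2981 M

Q₀ = 0.1162 vs Keq = 1.347 ⇒ Q<K, forward
Step 1:
                    M           L           E
  Initial      0.3055     0.02089     0.01679
  Change    -0.007413   -0.007413     0.01112
  Equil        0.2981     0.01348     0.02791
  solve Keq expr → x = 0.003706; check Q = 1.347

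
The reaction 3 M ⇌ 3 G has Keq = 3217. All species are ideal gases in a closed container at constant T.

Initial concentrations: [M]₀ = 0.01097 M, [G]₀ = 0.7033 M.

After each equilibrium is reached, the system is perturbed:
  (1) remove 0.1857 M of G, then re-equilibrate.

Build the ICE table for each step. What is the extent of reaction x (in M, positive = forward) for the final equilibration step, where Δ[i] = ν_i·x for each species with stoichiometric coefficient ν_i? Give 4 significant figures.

x = 0.003927 M

Q₀ = 2.6351e+05 vs Keq = 3217 ⇒ Q>K, reverse
Step 1:
                   M          G
  init       0.01097     0.7033
  Δ          0.03435   -0.03435
  eq         0.04532      0.669
  solve Keq expr → x = -0.01145; check Q = 3217
Then remove 0.1857 M of G.
Step 2:
                   M          G
  init       0.04532     0.4833
  Δ         -0.01178    0.01178
  eq         0.03353      0.495
  solve Keq expr → x = 0.003927; check Q = 3217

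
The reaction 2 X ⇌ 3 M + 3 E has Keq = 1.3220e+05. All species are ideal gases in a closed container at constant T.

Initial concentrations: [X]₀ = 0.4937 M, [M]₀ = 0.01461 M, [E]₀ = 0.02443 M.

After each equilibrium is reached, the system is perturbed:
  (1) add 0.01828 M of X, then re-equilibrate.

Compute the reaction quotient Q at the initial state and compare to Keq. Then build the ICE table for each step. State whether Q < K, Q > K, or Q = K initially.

Q₀ = 1.8655e-10; Q < K (proceeds forward)

Q₀ = 1.8655e-10 vs Keq = 1.3220e+05 ⇒ Q<K, forward
Step 1:
                    X           M           E
  I            0.4937     0.01461     0.02443
  C           -0.4925      0.7388      0.7388
  E          0.001199      0.7534      0.7632
  solve Keq expr → x = 0.2463; check Q = 1.3220e+05
Then add 0.01828 M of X.
Step 2:
                    X           M           E
  I           0.01948      0.7534      0.7632
  C          -0.01815     0.02722     0.02722
  E          0.001333      0.7806      0.7904
  solve Keq expr → x = 0.009073; check Q = 1.3220e+05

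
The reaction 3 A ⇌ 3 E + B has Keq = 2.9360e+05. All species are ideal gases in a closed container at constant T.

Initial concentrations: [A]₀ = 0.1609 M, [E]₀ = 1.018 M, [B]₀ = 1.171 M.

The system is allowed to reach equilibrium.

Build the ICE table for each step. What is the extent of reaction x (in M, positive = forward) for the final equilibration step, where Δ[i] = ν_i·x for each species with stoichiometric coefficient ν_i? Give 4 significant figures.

x = 0.04742 M

Q₀ = 296.6 vs Keq = 2.9360e+05 ⇒ Q<K, forward
Step 1:
                  A         E         B
  init       0.1609     1.018     1.171
  Δ         -0.1423    0.1423   0.04742
  eq        0.01865      1.16     1.218
  solve Keq expr → x = 0.04742; check Q = 2.9360e+05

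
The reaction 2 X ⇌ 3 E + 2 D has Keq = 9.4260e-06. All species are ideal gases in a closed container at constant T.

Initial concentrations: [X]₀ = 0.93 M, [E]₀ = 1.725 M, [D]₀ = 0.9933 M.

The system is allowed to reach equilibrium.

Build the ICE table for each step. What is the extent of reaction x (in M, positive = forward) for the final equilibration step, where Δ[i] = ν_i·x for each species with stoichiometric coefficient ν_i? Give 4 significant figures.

Q₀ = 5.855 vs Keq = 9.4260e-06 ⇒ Q>K, reverse
Step 1:
                  X         E         D
  init         0.93     1.725    0.9933
  Δ          0.9563    -1.434   -0.9563
  eq          1.886    0.2905   0.03698
  solve Keq expr → x = -0.4782; check Q = 9.4260e-06

x = -0.4782 M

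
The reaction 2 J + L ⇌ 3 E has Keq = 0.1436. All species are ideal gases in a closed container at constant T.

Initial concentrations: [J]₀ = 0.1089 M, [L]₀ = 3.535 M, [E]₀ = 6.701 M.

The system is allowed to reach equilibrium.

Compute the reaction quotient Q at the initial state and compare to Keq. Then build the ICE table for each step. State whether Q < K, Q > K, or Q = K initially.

Q₀ = 7178; Q > K (proceeds reverse)

Q₀ = 7178 vs Keq = 0.1436 ⇒ Q>K, reverse
Step 1:
                  J         L         E
  I          0.1089     3.535     6.701
  C           3.147     1.573     -4.72
  E           3.256     5.108     1.981
  solve Keq expr → x = -1.573; check Q = 0.1436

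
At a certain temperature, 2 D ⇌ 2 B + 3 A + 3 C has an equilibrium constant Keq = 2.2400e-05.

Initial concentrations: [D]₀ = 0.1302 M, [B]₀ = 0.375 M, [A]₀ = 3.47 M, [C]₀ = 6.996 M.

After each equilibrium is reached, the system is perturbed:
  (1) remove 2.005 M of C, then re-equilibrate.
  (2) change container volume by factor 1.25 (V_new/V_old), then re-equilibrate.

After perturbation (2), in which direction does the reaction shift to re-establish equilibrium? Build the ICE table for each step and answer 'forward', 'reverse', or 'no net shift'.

Direction: forward

Q₀ = 1.1868e+05 vs Keq = 2.2400e-05 ⇒ Q>K, reverse
Step 1:
                  D         B         A         C
  I          0.1302     0.375      3.47     6.996
  C           0.375    -0.375   -0.5625   -0.5625
  E          0.5052 2.9553e-05     2.908     6.434
  solve Keq expr → x = -0.1875; check Q = 2.2400e-05
Then remove 2.005 M of C.
Step 2:
                  D         B         A         C
  I          0.5052 2.9553e-05     2.908     4.429
  C       -2.2190e-05 2.2190e-05 3.3285e-05 3.3285e-05
  E          0.5051 5.1743e-05     2.908     4.429
  solve Keq expr → x = 1.1095e-05; check Q = 2.2400e-05
Then change container volume by factor 1.25 (V_new/V_old).
Step 3:
                  D         B         A         C
  I          0.4041 4.1394e-05     2.326     3.543
  C       -3.9441e-05 3.9441e-05 5.9161e-05 5.9161e-05
  E          0.4041 8.0835e-05     2.326     3.543
  solve Keq expr → x = 1.9720e-05; check Q = 2.2400e-05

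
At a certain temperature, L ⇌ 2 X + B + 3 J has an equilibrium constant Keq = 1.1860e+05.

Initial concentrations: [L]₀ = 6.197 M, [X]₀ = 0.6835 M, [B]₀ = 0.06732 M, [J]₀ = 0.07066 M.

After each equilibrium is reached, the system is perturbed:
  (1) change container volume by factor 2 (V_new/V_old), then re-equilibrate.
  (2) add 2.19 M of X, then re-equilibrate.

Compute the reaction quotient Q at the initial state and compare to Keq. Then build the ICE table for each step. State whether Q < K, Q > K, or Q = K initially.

Q₀ = 1.7904e-06 vs Keq = 1.1860e+05 ⇒ Q<K, forward
Step 1:
                   L          X          B          J
  I            6.197     0.6835    0.06732    0.07066
  C           -3.625      7.251      3.625      10.88
  E            2.572      7.934      3.693      10.95
  solve Keq expr → x = 3.625; check Q = 1.1860e+05
Then change container volume by factor 2 (V_new/V_old).
Step 2:
                   L          X          B          J
  I            1.286      3.967      1.846      5.474
  C          -0.8816      1.763     0.8816      2.645
  E           0.4042       5.73      2.728      8.118
  solve Keq expr → x = 0.8816; check Q = 1.1860e+05
Then add 2.19 M of X.
Step 3:
                   L          X          B          J
  I           0.4042       7.92      2.728      8.118
  C           0.1569    -0.3138    -0.1569    -0.4707
  E           0.5611      7.607      2.571      7.648
  solve Keq expr → x = -0.1569; check Q = 1.1860e+05

Q₀ = 1.7904e-06; Q < K (proceeds forward)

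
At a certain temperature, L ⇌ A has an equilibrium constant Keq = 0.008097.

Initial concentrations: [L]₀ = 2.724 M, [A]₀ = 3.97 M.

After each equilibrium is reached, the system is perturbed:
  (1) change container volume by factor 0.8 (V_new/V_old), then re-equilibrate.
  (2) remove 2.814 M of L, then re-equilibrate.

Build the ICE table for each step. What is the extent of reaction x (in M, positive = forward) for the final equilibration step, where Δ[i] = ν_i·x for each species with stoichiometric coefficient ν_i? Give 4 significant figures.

Q₀ = 1.457 vs Keq = 0.008097 ⇒ Q>K, reverse
Step 1:
                   L          A
  Initial      2.724       3.97
  Change       3.916     -3.916
  Equil         6.64    0.05377
  solve Keq expr → x = -3.916; check Q = 0.008097
Then change container volume by factor 0.8 (V_new/V_old).
Step 2:
                   L          A
  Initial        8.3    0.06721
  Change           0          0
  Equil          8.3    0.06721
  solve Keq expr → x = 0; check Q = 0.008097
Then remove 2.814 M of L.
Step 3:
                   L          A
  Initial      5.486    0.06721
  Change      0.0226    -0.0226
  Equil        5.509    0.04461
  solve Keq expr → x = -0.0226; check Q = 0.008097

x = -0.0226 M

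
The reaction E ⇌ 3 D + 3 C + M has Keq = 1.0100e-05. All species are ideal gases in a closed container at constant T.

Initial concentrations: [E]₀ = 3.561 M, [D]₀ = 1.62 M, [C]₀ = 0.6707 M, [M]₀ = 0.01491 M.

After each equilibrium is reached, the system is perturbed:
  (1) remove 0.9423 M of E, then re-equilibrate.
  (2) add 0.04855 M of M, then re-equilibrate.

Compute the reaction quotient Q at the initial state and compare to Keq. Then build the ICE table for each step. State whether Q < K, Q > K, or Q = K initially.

Q₀ = 0.005371; Q > K (proceeds reverse)

Q₀ = 0.005371 vs Keq = 1.0100e-05 ⇒ Q>K, reverse
Step 1:
                   E          D          C          M
  init         3.561       1.62     0.6707    0.01491
  Δ          0.01487   -0.04462   -0.04462   -0.01487
  eq           3.576      1.575     0.6261 3.7640e-05
  solve Keq expr → x = -0.01487; check Q = 1.0100e-05
Then remove 0.9423 M of E.
Step 2:
                   E          D          C          M
  init         2.634      1.575     0.6261 3.7640e-05
  Δ       9.9131e-06 -2.9739e-05 -2.9739e-05 -9.9131e-06
  eq           2.634      1.575     0.6261 2.7727e-05
  solve Keq expr → x = -9.9131e-06; check Q = 1.0100e-05
Then add 0.04855 M of M.
Step 3:
                   E          D          C          M
  init         2.634      1.575     0.6261    0.04858
  Δ          0.04849    -0.1455    -0.1455   -0.04849
  eq           2.682       1.43     0.4806 8.3489e-05
  solve Keq expr → x = -0.04849; check Q = 1.0100e-05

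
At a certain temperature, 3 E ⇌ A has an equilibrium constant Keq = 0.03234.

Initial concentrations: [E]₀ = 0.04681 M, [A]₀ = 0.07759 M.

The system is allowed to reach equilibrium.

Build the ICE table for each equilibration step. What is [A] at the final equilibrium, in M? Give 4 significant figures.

Q₀ = 756.5 vs Keq = 0.03234 ⇒ Q>K, reverse
Step 1:
                    E           A
  Initial     0.04681     0.07759
  Change       0.2307     -0.0769
  Equil        0.2775  6.9113e-04
  solve Keq expr → x = -0.0769; check Q = 0.03234

[A]_eq = 6.9113e-04 M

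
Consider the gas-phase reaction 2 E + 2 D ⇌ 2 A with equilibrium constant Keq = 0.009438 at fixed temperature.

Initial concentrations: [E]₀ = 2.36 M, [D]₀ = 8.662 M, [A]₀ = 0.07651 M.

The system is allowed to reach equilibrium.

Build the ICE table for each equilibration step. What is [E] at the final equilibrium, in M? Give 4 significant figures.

[E]_eq = 1.394 M

Q₀ = 1.4008e-05 vs Keq = 0.009438 ⇒ Q<K, forward
Step 1:
                    E           D           A
  Initial        2.36       8.662     0.07651
  Change      -0.9659     -0.9659      0.9659
  Equil         1.394       7.696       1.042
  solve Keq expr → x = 0.4829; check Q = 0.009438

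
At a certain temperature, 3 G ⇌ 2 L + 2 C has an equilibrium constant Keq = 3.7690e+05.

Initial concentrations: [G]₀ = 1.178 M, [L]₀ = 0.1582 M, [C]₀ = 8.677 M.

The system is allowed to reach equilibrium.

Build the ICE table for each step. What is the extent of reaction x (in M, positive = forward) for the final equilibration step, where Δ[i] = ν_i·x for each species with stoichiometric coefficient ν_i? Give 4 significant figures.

x = 0.3734 M

Q₀ = 1.153 vs Keq = 3.7690e+05 ⇒ Q<K, forward
Step 1:
                  G         L         C
  I           1.178    0.1582     8.677
  C           -1.12    0.7468    0.7468
  E         0.05779     0.905     9.424
  solve Keq expr → x = 0.3734; check Q = 3.7690e+05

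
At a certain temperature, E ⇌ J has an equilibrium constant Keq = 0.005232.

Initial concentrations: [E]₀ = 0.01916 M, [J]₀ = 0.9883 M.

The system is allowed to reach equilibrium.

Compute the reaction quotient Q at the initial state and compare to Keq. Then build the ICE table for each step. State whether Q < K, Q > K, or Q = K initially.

Q₀ = 51.58 vs Keq = 0.005232 ⇒ Q>K, reverse
Step 1:
                    E           J
  I           0.01916      0.9883
  C            0.9831     -0.9831
  E             1.002    0.005244
  solve Keq expr → x = -0.9831; check Q = 0.005232

Q₀ = 51.58; Q > K (proceeds reverse)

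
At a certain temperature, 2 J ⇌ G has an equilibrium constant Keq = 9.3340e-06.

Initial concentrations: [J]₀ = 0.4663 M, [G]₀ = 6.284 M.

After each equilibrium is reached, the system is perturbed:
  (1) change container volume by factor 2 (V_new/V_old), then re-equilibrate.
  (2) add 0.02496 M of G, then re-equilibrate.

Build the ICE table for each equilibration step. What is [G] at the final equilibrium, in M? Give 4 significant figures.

Q₀ = 28.9 vs Keq = 9.3340e-06 ⇒ Q>K, reverse
Step 1:
                   J          G
  I           0.4663      6.284
  C            12.56     -6.282
  E            13.03   0.001585
  solve Keq expr → x = -6.282; check Q = 9.3340e-06
Then change container volume by factor 2 (V_new/V_old).
Step 2:
                   J          G
  I            6.516 7.9250e-04
  C       7.9231e-04 -3.9616e-04
  E            6.516 3.9635e-04
  solve Keq expr → x = -3.9616e-04; check Q = 9.3340e-06
Then add 0.02496 M of G.
Step 3:
                   J          G
  I            6.516    0.02536
  C          0.04991   -0.02495
  E            6.566 4.0244e-04
  solve Keq expr → x = -0.02495; check Q = 9.3340e-06

[G]_eq = 4.0244e-04 M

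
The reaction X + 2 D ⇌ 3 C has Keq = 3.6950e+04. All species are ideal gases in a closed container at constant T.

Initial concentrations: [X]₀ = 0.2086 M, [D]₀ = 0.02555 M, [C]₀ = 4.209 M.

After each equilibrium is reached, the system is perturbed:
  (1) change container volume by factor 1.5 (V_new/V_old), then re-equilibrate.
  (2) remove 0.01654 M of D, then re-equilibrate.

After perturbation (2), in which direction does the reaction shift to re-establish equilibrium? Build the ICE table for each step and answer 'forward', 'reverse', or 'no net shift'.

Direction: reverse

Q₀ = 5.4757e+05 vs Keq = 3.6950e+04 ⇒ Q>K, reverse
Step 1:
                  X         D         C
  Initial    0.2086   0.02555     4.209
  Change    0.03153   0.06305  -0.09458
  Equil      0.2401    0.0886     4.114
  solve Keq expr → x = -0.03153; check Q = 3.6950e+04
Then change container volume by factor 1.5 (V_new/V_old).
Step 2:
                  X         D         C
  Initial    0.1601   0.05907     2.743
  Change          0         0         0
  Equil      0.1601   0.05907     2.743
  solve Keq expr → x = 0; check Q = 3.6950e+04
Then remove 0.01654 M of D.
Step 3:
                  X         D         C
  Initial    0.1601   0.04253     2.743
  Change   0.007277   0.01455  -0.02183
  Equil      0.1674   0.05708     2.721
  solve Keq expr → x = -0.007277; check Q = 3.6950e+04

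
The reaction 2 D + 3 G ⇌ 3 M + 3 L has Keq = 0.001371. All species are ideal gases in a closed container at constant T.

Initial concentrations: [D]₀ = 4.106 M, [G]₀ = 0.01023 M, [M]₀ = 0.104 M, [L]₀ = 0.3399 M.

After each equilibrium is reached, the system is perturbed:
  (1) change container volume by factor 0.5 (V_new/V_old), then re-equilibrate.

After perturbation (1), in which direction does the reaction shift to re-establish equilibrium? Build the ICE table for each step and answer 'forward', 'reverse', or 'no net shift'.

Direction: reverse

Q₀ = 2.447 vs Keq = 0.001371 ⇒ Q>K, reverse
Step 1:
                  D         G         M         L
  Initial     4.106   0.01023     0.104    0.3399
  Change    0.03166   0.04749  -0.04749  -0.04749
  Equil       4.138   0.05772   0.05651    0.2924
  solve Keq expr → x = -0.01583; check Q = 0.001371
Then change container volume by factor 0.5 (V_new/V_old).
Step 2:
                  D         G         M         L
  Initial     8.275    0.1154     0.113    0.5848
  Change    0.00795   0.01192  -0.01192  -0.01192
  Equil       8.283    0.1274    0.1011    0.5729
  solve Keq expr → x = -0.003975; check Q = 0.001371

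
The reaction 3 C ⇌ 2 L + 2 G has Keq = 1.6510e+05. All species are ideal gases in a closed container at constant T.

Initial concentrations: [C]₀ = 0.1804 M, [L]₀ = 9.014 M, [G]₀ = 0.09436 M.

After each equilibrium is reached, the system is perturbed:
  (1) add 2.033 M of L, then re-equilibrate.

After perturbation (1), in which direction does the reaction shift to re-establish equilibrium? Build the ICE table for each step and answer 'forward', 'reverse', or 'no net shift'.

Q₀ = 123.2 vs Keq = 1.6510e+05 ⇒ Q<K, forward
Step 1:
                   C          L          G
  Initial     0.1804      9.014    0.09436
  Change     -0.1535     0.1023     0.1023
  Equil       0.0269      9.116     0.1967
  solve Keq expr → x = 0.05117; check Q = 1.6510e+05
Then add 2.033 M of L.
Step 2:
                   C          L          G
  Initial     0.0269      11.15     0.1967
  Change    0.003608  -0.002406  -0.002406
  Equil      0.03051      11.15     0.1943
  solve Keq expr → x = -0.001203; check Q = 1.6510e+05

Direction: reverse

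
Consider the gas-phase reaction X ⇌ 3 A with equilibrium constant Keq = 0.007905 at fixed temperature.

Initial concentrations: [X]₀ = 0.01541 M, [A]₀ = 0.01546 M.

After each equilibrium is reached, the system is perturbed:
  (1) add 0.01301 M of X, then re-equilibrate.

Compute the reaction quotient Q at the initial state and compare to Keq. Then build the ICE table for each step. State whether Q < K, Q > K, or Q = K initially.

Q₀ = 2.3979e-04 vs Keq = 0.007905 ⇒ Q<K, forward
Step 1:
                  X         A
  init      0.01541   0.01546
  Δ       -0.007868   0.02361
  eq       0.007542   0.03907
  solve Keq expr → x = 0.007868; check Q = 0.007905
Then add 0.01301 M of X.
Step 2:
                  X         A
  init      0.02055   0.03907
  Δ       -0.003926   0.01178
  eq        0.01663   0.05084
  solve Keq expr → x = 0.003926; check Q = 0.007905

Q₀ = 2.3979e-04; Q < K (proceeds forward)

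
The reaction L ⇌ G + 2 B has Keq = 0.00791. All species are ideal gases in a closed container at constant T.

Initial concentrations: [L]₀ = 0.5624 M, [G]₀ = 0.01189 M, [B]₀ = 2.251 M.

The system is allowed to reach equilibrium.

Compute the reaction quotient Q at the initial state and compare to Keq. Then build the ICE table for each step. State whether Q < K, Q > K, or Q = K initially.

Q₀ = 0.1071 vs Keq = 0.00791 ⇒ Q>K, reverse
Step 1:
                    L           G           B
  Initial      0.5624     0.01189       2.251
  Change      0.01098    -0.01098    -0.02195
  Equil        0.5734  9.1281e-04       2.229
  solve Keq expr → x = -0.01098; check Q = 0.00791

Q₀ = 0.1071; Q > K (proceeds reverse)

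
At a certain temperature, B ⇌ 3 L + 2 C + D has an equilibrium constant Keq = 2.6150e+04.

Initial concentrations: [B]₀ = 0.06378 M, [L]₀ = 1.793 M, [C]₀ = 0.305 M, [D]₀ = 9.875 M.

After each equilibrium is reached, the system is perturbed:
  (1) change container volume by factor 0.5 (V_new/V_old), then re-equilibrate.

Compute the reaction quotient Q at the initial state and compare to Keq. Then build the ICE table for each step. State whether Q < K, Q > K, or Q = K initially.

Q₀ = 83.02; Q < K (proceeds forward)

Q₀ = 83.02 vs Keq = 2.6150e+04 ⇒ Q<K, forward
Step 1:
                   B          L          C          D
  init       0.06378      1.793      0.305      9.875
  Δ         -0.06323     0.1897     0.1265    0.06323
  eq      5.5141e-04      1.983     0.4315      9.938
  solve Keq expr → x = 0.06323; check Q = 2.6150e+04
Then change container volume by factor 0.5 (V_new/V_old).
Step 2:
                   B          L          C          D
  init      0.001103      3.965     0.8629      19.88
  Δ          0.02783   -0.08349   -0.05566   -0.02783
  eq         0.02893      3.882     0.8073      19.85
  solve Keq expr → x = -0.02783; check Q = 2.6150e+04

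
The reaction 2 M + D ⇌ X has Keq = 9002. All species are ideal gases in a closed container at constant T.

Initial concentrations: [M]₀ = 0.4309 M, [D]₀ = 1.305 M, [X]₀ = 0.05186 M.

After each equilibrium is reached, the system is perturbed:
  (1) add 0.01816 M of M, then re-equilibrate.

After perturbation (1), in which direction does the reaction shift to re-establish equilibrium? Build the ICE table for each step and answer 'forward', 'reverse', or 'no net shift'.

Direction: forward

Q₀ = 0.214 vs Keq = 9002 ⇒ Q<K, forward
Step 1:
                    M           D           X
  init         0.4309       1.305     0.05186
  Δ           -0.4257     -0.2129      0.2129
  eq         0.005189       1.092      0.2647
  solve Keq expr → x = 0.2129; check Q = 9002
Then add 0.01816 M of M.
Step 2:
                    M           D           X
  init        0.02335       1.092      0.2647
  Δ          -0.01805   -0.009025    0.009025
  eq         0.005299       1.083      0.2737
  solve Keq expr → x = 0.009025; check Q = 9002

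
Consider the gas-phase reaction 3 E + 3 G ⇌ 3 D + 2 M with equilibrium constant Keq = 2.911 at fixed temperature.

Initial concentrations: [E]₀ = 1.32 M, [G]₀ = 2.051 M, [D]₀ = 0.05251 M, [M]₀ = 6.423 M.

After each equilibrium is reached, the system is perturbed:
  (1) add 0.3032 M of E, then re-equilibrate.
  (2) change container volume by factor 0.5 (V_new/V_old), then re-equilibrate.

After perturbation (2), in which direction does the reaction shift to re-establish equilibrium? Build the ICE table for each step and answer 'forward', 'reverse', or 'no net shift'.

Q₀ = 3.0101e-04 vs Keq = 2.911 ⇒ Q<K, forward
Step 1:
                  E         G         D         M
  I            1.32     2.051   0.05251     6.423
  C         -0.4777   -0.4777    0.4777    0.3185
  E          0.8423     1.573    0.5302     6.741
  solve Keq expr → x = 0.1592; check Q = 2.911
Then add 0.3032 M of E.
Step 2:
                  E         G         D         M
  I           1.145     1.573    0.5302     6.741
  C        -0.09122  -0.09122   0.09122   0.06082
  E           1.054     1.482    0.6214     6.802
  solve Keq expr → x = 0.03041; check Q = 2.911
Then change container volume by factor 0.5 (V_new/V_old).
Step 3:
                  E         G         D         M
  I           2.109     2.964     1.243      13.6
  C         -0.1416   -0.1416    0.1416   0.09443
  E           1.967     2.822     1.385      13.7
  solve Keq expr → x = 0.04722; check Q = 2.911

Direction: forward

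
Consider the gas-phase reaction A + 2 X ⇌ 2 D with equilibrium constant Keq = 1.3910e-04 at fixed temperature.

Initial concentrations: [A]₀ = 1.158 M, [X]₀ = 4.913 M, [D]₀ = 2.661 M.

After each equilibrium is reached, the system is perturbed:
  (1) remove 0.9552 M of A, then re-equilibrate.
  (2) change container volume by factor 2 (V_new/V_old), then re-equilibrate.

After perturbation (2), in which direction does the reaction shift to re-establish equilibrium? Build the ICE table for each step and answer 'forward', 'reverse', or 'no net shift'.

Direction: reverse

Q₀ = 0.2533 vs Keq = 1.3910e-04 ⇒ Q>K, reverse
Step 1:
                    A           X           D
  Initial       1.158       4.913       2.661
  Change        1.262       2.525      -2.525
  Equil          2.42       7.438      0.1365
  solve Keq expr → x = -1.262; check Q = 1.3910e-04
Then remove 0.9552 M of A.
Step 2:
                    A           X           D
  Initial       1.465       7.438      0.1365
  Change      0.01467     0.02934    -0.02934
  Equil          1.48       7.467      0.1071
  solve Keq expr → x = -0.01467; check Q = 1.3910e-04
Then change container volume by factor 2 (V_new/V_old).
Step 3:
                    A           X           D
  Initial      0.7399       3.733     0.05356
  Change     0.007668     0.01534    -0.01534
  Equil        0.7475       3.749     0.03823
  solve Keq expr → x = -0.007668; check Q = 1.3910e-04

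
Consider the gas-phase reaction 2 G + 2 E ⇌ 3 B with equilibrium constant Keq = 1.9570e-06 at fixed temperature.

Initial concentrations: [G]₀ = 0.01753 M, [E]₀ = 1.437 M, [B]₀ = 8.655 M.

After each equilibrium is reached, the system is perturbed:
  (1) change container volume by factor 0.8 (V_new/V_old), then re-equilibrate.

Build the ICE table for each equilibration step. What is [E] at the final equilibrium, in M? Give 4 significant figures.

[E]_eq = 8.877 M

Q₀ = 1.0217e+06 vs Keq = 1.9570e-06 ⇒ Q>K, reverse
Step 1:
                   G          E          B
  init       0.01753      1.437      8.655
  Δ            5.672      5.672     -8.508
  eq           5.689      7.109     0.1474
  solve Keq expr → x = -2.836; check Q = 1.9570e-06
Then change container volume by factor 0.8 (V_new/V_old).
Step 2:
                   G          E          B
  init         7.112      8.886     0.1842
  Δ        -0.009276  -0.009276    0.01391
  eq           7.102      8.877     0.1981
  solve Keq expr → x = 0.004638; check Q = 1.9570e-06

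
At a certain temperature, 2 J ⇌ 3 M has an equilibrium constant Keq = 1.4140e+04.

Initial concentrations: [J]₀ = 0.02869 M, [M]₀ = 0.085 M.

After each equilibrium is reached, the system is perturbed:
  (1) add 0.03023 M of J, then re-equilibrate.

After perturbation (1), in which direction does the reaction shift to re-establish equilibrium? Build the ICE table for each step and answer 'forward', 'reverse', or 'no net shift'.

Q₀ = 0.7461 vs Keq = 1.4140e+04 ⇒ Q<K, forward
Step 1:
                    J           M
  init        0.02869       0.085
  Δ          -0.02831     0.04246
  eq       3.8268e-04      0.1275
  solve Keq expr → x = 0.01415; check Q = 1.4140e+04
Then add 0.03023 M of J.
Step 2:
                    J           M
  init        0.03061      0.1275
  Δ          -0.03001     0.04502
  eq       6.0238e-04      0.1725
  solve Keq expr → x = 0.01501; check Q = 1.4140e+04

Direction: forward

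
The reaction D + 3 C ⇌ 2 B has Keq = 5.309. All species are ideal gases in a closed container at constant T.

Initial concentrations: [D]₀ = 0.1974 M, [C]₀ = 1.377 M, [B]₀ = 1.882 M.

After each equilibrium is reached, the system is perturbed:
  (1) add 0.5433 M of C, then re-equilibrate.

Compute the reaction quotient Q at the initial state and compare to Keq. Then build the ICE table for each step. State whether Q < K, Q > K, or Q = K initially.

Q₀ = 6.872; Q > K (proceeds reverse)

Q₀ = 6.872 vs Keq = 5.309 ⇒ Q>K, reverse
Step 1:
                   D          C          B
  Initial     0.1974      1.377      1.882
  Change     0.01928    0.05785   -0.03857
  Equil       0.2167      1.435      1.843
  solve Keq expr → x = -0.01928; check Q = 5.309
Then add 0.5433 M of C.
Step 2:
                   D          C          B
  Initial     0.2167      1.978      1.843
  Change    -0.07639    -0.2292     0.1528
  Equil       0.1403      1.749      1.996
  solve Keq expr → x = 0.07639; check Q = 5.309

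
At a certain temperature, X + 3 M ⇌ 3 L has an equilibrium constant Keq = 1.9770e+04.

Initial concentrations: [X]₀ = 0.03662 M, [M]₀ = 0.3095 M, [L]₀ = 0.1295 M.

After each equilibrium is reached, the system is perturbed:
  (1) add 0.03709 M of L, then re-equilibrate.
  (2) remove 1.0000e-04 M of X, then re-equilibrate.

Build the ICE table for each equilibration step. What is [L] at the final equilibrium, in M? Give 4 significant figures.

Q₀ = 2 vs Keq = 1.9770e+04 ⇒ Q<K, forward
Step 1:
                    X           M           L
  init        0.03662      0.3095      0.1295
  Δ          -0.03653     -0.1096      0.1096
  eq       8.6556e-05      0.1999      0.2391
  solve Keq expr → x = 0.03653; check Q = 1.9770e+04
Then add 0.03709 M of L.
Step 2:
                    X           M           L
  init     8.6556e-05      0.1999      0.2762
  Δ        4.6373e-05  1.3912e-04 -1.3912e-04
  eq       1.3293e-04         0.2      0.2761
  solve Keq expr → x = -4.6373e-05; check Q = 1.9770e+04
Then remove 1.0000e-04 M of X.
Step 3:
                    X           M           L
  init     3.2929e-05         0.2      0.2761
  Δ        9.8983e-05  2.9695e-04 -2.9695e-04
  eq       1.3191e-04      0.2003      0.2758
  solve Keq expr → x = -9.8983e-05; check Q = 1.9770e+04

[L]_eq = 0.2758 M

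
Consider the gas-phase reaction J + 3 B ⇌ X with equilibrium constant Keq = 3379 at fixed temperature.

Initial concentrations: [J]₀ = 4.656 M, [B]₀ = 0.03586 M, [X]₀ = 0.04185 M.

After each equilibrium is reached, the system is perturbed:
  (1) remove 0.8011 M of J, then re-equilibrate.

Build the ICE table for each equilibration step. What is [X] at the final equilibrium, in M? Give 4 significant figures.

[X]_eq = 0.04863 M

Q₀ = 194.9 vs Keq = 3379 ⇒ Q<K, forward
Step 1:
                   J          B          X
  I            4.656    0.03586    0.04185
  C        -0.007085   -0.02126   0.007085
  E            4.649     0.0146    0.04894
  solve Keq expr → x = 0.007085; check Q = 3379
Then remove 0.8011 M of J.
Step 2:
                   J          B          X
  I            3.848     0.0146    0.04894
  C       3.0583e-04 9.1748e-04 -3.0583e-04
  E            3.848    0.01552    0.04863
  solve Keq expr → x = -3.0583e-04; check Q = 3379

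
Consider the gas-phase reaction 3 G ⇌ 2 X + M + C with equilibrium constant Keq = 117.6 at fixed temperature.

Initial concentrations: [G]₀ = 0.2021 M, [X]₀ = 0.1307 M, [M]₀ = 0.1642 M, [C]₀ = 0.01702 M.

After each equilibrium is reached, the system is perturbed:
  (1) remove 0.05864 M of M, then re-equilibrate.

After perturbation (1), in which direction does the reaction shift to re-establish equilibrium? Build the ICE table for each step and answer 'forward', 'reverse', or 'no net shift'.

Q₀ = 0.005783 vs Keq = 117.6 ⇒ Q<K, forward
Step 1:
                  G         X         M         C
  I          0.2021    0.1307    0.1642   0.01702
  C          -0.181    0.1207   0.06035   0.06035
  E         0.02106    0.2514    0.2245   0.07737
  solve Keq expr → x = 0.06035; check Q = 117.6
Then remove 0.05864 M of M.
Step 2:
                  G         X         M         C
  I         0.02106    0.2514    0.1659   0.07737
  C       -0.001882  0.001255 6.2727e-04 6.2727e-04
  E         0.01917    0.2527    0.1665     0.078
  solve Keq expr → x = 6.2727e-04; check Q = 117.6

Direction: forward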